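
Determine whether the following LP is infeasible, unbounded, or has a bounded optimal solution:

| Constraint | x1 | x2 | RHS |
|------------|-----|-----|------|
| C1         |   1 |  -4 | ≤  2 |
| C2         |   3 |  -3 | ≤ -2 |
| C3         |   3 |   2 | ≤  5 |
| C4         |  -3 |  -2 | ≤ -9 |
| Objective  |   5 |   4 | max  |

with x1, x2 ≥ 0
C3 requires 3x1 + 2x2 ≤ 5, while C4 (-3x1 - 2x2 ≤ -9) is equivalent to 3x1 + 2x2 ≥ 9. Together they would need 9 ≤ 3x1 + 2x2 ≤ 5, which is impossible since 9 > 5. No point satisfies all constraints.

Infeasible: no point satisfies all constraints simultaneously.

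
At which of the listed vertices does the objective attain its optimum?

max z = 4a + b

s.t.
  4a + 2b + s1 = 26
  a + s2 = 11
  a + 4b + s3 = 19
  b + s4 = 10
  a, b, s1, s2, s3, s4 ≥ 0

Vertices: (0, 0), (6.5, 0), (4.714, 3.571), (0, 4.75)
Evaluating z = 4a + b at each vertex:
  (0, 0): z = 0
  (6.5, 0): z = 26
  (4.714, 3.571): z = 22.43
  (0, 4.75): z = 4.75

The largest value is z = 26, attained at (6.5, 0).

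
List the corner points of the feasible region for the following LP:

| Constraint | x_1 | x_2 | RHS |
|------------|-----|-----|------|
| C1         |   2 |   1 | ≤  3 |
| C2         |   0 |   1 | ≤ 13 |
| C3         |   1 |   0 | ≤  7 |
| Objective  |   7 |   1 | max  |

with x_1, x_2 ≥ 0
Each vertex is the intersection of two constraint boundaries that also satisfies all remaining constraints:
  x_1 = 0 and x_2 = 0 → (0, 0)
  2x_1 + x_2 = 3 and x_2 = 0 → (1.5, 0)
  2x_1 + x_2 = 3 and x_1 = 0 → (0, 3)

Vertices: (0, 0), (1.5, 0), (0, 3)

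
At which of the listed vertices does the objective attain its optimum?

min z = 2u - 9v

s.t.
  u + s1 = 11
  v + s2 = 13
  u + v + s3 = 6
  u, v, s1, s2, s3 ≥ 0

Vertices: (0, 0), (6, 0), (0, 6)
(0, 6) with z = -54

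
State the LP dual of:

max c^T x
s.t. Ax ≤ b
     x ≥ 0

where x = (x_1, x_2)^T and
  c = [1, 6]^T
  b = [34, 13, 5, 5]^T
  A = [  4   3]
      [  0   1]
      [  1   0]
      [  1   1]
Minimize: z = 34y1 + 13y2 + 5y3 + 5y4

Subject to:
  C1: -4y1 - y3 - y4 ≤ -1
  C2: -3y1 - y2 - y4 ≤ -6
  y1, y2, y3, y4 ≥ 0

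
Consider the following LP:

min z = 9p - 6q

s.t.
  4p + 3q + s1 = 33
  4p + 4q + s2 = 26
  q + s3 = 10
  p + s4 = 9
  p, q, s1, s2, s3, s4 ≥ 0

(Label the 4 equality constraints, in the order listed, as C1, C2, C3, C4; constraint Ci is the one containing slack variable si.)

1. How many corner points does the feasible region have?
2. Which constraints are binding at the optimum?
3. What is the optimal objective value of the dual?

1. 3
2. C2, p ≥ 0
3. -39 (by strong duality, equal to the primal optimum)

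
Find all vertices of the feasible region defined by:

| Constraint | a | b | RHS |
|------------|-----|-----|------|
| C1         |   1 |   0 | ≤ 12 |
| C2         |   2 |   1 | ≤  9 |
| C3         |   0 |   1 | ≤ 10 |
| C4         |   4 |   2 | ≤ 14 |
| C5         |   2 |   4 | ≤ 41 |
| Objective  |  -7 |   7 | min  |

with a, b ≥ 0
Each vertex is the intersection of two constraint boundaries that also satisfies all remaining constraints:
  a = 0 and b = 0 → (0, 0)
  4a + 2b = 14 and b = 0 → (3.5, 0)
  4a + 2b = 14 and a = 0 → (0, 7)

Vertices: (0, 0), (3.5, 0), (0, 7)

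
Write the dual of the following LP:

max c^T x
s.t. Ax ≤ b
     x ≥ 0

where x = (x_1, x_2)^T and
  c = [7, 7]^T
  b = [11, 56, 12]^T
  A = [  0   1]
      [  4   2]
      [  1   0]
Minimize: z = 11y1 + 56y2 + 12y3

Subject to:
  C1: -4y2 - y3 ≤ -7
  C2: -y1 - 2y2 ≤ -7
  y1, y2, y3 ≥ 0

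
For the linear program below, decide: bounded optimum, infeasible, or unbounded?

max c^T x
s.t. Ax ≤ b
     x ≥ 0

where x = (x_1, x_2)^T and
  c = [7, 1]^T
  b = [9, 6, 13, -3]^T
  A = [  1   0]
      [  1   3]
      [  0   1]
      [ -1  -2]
The point (6, 0) satisfies every constraint, so the LP is feasible; the constraints give x_1 ≤ 9 and x_2 ≤ 13, which with x_1, x_2 ≥ 0 keep the feasible region inside a bounded box. A feasible, bounded LP attains a finite optimum at a vertex.

Evaluating z = 7x_1 + x_2 at each vertex:
  (3, 0): z = 21
  (6, 0): z = 42
  (0, 2): z = 2
  (0, 1.5): z = 1.5

Feasible with finite optimum z* = 42 at (6, 0).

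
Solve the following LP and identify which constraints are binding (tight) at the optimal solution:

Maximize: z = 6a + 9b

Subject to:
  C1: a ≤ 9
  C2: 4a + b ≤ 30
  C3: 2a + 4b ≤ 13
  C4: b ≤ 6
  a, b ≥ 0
Optimal: a = 6.5, b = 0
Binding: C3, b ≥ 0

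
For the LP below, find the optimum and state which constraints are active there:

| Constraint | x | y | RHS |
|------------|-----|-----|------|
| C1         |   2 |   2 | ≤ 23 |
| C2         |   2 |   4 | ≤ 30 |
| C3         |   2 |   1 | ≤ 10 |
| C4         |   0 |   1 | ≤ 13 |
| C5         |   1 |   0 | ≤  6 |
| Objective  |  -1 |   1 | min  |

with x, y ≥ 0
Optimal: x = 5, y = 0
Slack at optimum:
  C1: slack = 13
  C2: slack = 20
  C3: slack = 0 (binding)
  C4: slack = 13
  C5: slack = 1
  x ≥ 0: x = 5
  y ≥ 0: y = 0 (binding)
Binding constraints: C3, y ≥ 0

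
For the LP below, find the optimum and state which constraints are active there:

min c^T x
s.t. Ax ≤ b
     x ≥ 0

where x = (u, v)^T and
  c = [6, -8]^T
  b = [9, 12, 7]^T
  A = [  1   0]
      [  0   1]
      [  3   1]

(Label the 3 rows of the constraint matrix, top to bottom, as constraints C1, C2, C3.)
Optimal: u = 0, v = 7
Slack at optimum:
  C1: slack = 9
  C2: slack = 5
  C3: slack = 0 (binding)
  u ≥ 0: u = 0 (binding)
  v ≥ 0: v = 7
Binding constraints: C3, u ≥ 0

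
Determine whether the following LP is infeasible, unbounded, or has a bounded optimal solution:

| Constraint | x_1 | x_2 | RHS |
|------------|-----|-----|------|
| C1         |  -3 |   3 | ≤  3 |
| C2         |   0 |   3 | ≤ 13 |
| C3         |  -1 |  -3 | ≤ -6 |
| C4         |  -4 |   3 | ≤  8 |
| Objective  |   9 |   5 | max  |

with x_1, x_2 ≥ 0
Feasible point: (1, 2) satisfies every constraint, so the LP is feasible.
Direction d = (1, 0): for each constraint row a, a·d ≤ 0 —
  (-3)(1) + (3)(0) = -3 ≤ 0
  (0)(1) + (3)(0) = 0 ≤ 0
  (-1)(1) + (-3)(0) = -1 ≤ 0
  (-4)(1) + (3)(0) = -4 ≤ 0
and d ≥ 0, so (1, 2) + t·d stays feasible for every t ≥ 0. Along this ray z = 9x_1 + 5x_2 changes by 9 per unit t, so z → +∞.

Unbounded: there is a feasible ray along which z → +∞.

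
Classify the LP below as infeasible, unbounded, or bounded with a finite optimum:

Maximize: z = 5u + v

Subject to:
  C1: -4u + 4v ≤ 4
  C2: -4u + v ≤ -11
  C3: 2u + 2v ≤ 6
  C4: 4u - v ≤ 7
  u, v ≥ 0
C4 requires 4u - v ≤ 7, while C2 (-4u + v ≤ -11) is equivalent to 4u - v ≥ 11. Together they would need 11 ≤ 4u - v ≤ 7, which is impossible since 11 > 7. No point satisfies all constraints.

Infeasible — the constraint set is empty.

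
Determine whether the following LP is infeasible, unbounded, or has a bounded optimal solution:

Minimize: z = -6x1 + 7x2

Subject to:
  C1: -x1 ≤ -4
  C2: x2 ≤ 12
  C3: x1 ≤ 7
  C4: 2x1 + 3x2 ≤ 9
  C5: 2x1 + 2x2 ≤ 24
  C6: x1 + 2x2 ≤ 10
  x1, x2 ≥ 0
The point (4.5, 0) satisfies every constraint, so the LP is feasible; the constraints give x1 ≤ 7 and x2 ≤ 12, which with x1, x2 ≥ 0 keep the feasible region inside a bounded box. A feasible, bounded LP attains a finite optimum at a vertex.

Evaluating z = -6x1 + 7x2 at each vertex:
  (4, 0): z = -24
  (4.5, 0): z = -27
  (4, 0.3333): z = -21.67

The LP has an optimal solution: (4.5, 0) with z = -27.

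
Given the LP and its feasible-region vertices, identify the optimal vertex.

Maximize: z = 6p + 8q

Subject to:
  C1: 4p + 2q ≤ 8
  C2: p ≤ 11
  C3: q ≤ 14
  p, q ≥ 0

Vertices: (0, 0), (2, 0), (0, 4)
Evaluating z = 6p + 8q at each vertex:
  (0, 0): z = 0
  (2, 0): z = 12
  (0, 4): z = 32

The largest value is z = 32, attained at (0, 4).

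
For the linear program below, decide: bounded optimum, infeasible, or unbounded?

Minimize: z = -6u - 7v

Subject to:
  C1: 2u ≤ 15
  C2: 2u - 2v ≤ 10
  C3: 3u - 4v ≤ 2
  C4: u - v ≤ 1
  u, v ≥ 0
Feasible point: (0, 0) satisfies every constraint, so the LP is feasible.
Direction d = (0, 1): for each constraint row a, a·d ≤ 0 —
  (2)(0) + (0)(1) = 0 ≤ 0
  (2)(0) + (-2)(1) = -2 ≤ 0
  (3)(0) + (-4)(1) = -4 ≤ 0
  (1)(0) + (-1)(1) = -1 ≤ 0
and d ≥ 0, so (0, 0) + t·d stays feasible for every t ≥ 0. Along this ray z = -6u - 7v changes by -7 per unit t, so z → −∞.

The LP is unbounded; z can be made arbitrarily small.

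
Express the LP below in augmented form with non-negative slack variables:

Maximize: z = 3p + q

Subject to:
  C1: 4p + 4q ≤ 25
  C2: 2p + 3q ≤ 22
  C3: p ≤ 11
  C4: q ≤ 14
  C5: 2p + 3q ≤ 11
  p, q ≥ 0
max z = 3p + q

s.t.
  4p + 4q + s1 = 25
  2p + 3q + s2 = 22
  p + s3 = 11
  q + s4 = 14
  2p + 3q + s5 = 11
  p, q, s1, s2, s3, s4, s5 ≥ 0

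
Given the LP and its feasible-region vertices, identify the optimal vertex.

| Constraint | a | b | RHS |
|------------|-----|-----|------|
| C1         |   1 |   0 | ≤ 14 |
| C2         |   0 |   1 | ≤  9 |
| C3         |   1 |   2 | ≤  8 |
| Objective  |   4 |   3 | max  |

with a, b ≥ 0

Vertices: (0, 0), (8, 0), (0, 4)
Evaluating z = 4a + 3b at each vertex:
  (0, 0): z = 0
  (8, 0): z = 32
  (0, 4): z = 12

The largest value is z = 32, attained at (8, 0).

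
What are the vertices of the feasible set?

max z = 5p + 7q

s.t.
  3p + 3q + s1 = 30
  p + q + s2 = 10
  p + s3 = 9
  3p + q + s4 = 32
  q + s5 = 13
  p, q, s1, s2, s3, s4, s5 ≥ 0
Each vertex is the intersection of two constraint boundaries that also satisfies all remaining constraints:
  p = 0 and q = 0 → (0, 0)
  p = 9 and q = 0 → (9, 0)
  3p + 3q = 30 and p = 9 → (9, 1)
  3p + 3q = 30 and p = 0 → (0, 10)

Vertices: (0, 0), (9, 0), (9, 1), (0, 10)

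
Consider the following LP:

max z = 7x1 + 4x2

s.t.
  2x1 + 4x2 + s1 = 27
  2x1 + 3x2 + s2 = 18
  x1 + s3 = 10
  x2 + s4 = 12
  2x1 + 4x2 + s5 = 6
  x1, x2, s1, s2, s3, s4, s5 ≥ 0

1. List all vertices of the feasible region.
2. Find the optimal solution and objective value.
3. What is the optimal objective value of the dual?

1. (0, 0), (3, 0), (0, 1.5)
2. x1 = 3, x2 = 0, z = 21
3. 21 (by strong duality, equal to the primal optimum)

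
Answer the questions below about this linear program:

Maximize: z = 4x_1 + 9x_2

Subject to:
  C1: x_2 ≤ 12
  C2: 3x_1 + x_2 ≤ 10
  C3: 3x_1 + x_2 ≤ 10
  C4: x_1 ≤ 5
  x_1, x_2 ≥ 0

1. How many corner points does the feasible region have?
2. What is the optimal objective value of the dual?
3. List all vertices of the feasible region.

1. 3
2. 90 (by strong duality, equal to the primal optimum)
3. (0, 0), (3.333, 0), (0, 10)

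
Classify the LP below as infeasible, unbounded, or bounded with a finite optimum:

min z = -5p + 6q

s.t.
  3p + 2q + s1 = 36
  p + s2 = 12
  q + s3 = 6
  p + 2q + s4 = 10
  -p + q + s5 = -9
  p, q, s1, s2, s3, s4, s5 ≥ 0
The point (10, 0) satisfies every constraint, so the LP is feasible; the constraints give p ≤ 12 and q ≤ 6, which with p, q ≥ 0 keep the feasible region inside a bounded box. A feasible, bounded LP attains a finite optimum at a vertex.

Feasible with finite optimum z* = -50 at (10, 0).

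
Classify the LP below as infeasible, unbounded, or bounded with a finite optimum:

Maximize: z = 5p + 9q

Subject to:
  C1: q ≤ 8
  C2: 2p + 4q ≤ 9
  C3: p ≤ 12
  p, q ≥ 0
The point (4.5, 0) satisfies every constraint, so the LP is feasible; the constraints give p ≤ 12 and q ≤ 8, which with p, q ≥ 0 keep the feasible region inside a bounded box. A feasible, bounded LP attains a finite optimum at a vertex.

Evaluating z = 5p + 9q at each vertex:
  (0, 0): z = 0
  (4.5, 0): z = 22.5
  (0, 2.25): z = 20.25

Feasible with finite optimum z* = 22.5 at (4.5, 0).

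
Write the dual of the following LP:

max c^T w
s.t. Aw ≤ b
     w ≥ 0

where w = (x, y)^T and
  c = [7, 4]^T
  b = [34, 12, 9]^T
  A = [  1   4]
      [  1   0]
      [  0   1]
Minimize: z = 34y1 + 12y2 + 9y3

Subject to:
  C1: -y1 - y2 ≤ -7
  C2: -4y1 - y3 ≤ -4
  y1, y2, y3 ≥ 0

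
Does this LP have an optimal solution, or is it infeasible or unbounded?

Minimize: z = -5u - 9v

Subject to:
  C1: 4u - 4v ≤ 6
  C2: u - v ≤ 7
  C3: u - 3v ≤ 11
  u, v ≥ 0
Feasible point: (0, 0) satisfies every constraint, so the LP is feasible.
Direction d = (0, 1): for each constraint row a, a·d ≤ 0 —
  (4)(0) + (-4)(1) = -4 ≤ 0
  (1)(0) + (-1)(1) = -1 ≤ 0
  (1)(0) + (-3)(1) = -3 ≤ 0
and d ≥ 0, so (0, 0) + t·d stays feasible for every t ≥ 0. Along this ray z = -5u - 9v changes by -9 per unit t, so z → −∞.

Unbounded — the objective can decrease without bound over the feasible region.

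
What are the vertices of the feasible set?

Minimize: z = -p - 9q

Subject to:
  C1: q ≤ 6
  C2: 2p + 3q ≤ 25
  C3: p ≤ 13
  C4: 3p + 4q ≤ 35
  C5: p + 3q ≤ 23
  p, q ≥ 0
Each vertex is the intersection of two constraint boundaries that also satisfies all remaining constraints:
  p = 0 and q = 0 → (0, 0)
  3p + 4q = 35 and q = 0 → (11.67, 0)
  2p + 3q = 25 and 3p + 4q = 35 → (5, 5)
  q = 6 and 2p + 3q = 25 → (3.5, 6)
  q = 6 and p = 0 → (0, 6)

Vertices: (0, 0), (11.67, 0), (5, 5), (3.5, 6), (0, 6)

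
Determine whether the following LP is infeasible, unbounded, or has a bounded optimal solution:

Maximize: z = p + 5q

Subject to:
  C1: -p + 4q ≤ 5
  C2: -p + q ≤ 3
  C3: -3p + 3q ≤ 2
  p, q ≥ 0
Feasible point: (0, 0) satisfies every constraint, so the LP is feasible.
Direction d = (1, 0): for each constraint row a, a·d ≤ 0 —
  (-1)(1) + (4)(0) = -1 ≤ 0
  (-1)(1) + (1)(0) = -1 ≤ 0
  (-3)(1) + (3)(0) = -3 ≤ 0
and d ≥ 0, so (0, 0) + t·d stays feasible for every t ≥ 0. Along this ray z = p + 5q changes by 1 per unit t, so z → +∞.

The LP is unbounded; z can be made arbitrarily large.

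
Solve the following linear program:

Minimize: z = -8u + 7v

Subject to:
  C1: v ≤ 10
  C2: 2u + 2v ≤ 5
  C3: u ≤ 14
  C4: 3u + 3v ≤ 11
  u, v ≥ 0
Each vertex is the intersection of two constraint boundaries that also satisfies all remaining constraints:
  u = 0 and v = 0 → (0, 0)
  2u + 2v = 5 and v = 0 → (2.5, 0)
  2u + 2v = 5 and u = 0 → (0, 2.5)

Evaluating z = -8u + 7v at each vertex:
  (0, 0): z = 0
  (2.5, 0): z = -20
  (0, 2.5): z = 17.5

The minimum is at (2.5, 0) with z = -20.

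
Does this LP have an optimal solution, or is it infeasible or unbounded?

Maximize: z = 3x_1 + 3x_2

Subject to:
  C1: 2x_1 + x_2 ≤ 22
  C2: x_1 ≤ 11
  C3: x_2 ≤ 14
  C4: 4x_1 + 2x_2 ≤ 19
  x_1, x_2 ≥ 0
The point (0, 9.5) satisfies every constraint, so the LP is feasible; the constraints give x_1 ≤ 11 and x_2 ≤ 14, which with x_1, x_2 ≥ 0 keep the feasible region inside a bounded box. A feasible, bounded LP attains a finite optimum at a vertex.

Evaluating z = 3x_1 + 3x_2 at each vertex:
  (0, 0): z = 0
  (4.75, 0): z = 14.25
  (0, 9.5): z = 28.5

Bounded optimum: z* = 28.5 at (0, 9.5).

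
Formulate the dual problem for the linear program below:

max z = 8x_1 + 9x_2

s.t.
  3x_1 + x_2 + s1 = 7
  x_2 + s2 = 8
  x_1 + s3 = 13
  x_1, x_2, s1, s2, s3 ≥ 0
Minimize: z = 7y1 + 8y2 + 13y3

Subject to:
  C1: -3y1 - y3 ≤ -8
  C2: -y1 - y2 ≤ -9
  y1, y2, y3 ≥ 0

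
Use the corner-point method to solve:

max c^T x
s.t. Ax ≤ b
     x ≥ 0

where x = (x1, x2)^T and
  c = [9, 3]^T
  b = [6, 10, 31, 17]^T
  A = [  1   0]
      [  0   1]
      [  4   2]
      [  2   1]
x1 = 6, x2 = 3.5, z = 64.5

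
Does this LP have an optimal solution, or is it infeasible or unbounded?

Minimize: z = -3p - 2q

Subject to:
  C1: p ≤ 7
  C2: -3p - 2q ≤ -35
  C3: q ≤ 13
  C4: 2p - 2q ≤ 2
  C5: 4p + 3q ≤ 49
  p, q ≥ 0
The point (7, 7) satisfies every constraint, so the LP is feasible; the constraints give p ≤ 7 and q ≤ 13, which with p, q ≥ 0 keep the feasible region inside a bounded box. A feasible, bounded LP attains a finite optimum at a vertex.

Evaluating z = -3p - 2q at each vertex:
  (7, 7): z = -35

The LP has an optimal solution: (7, 7) with z = -35.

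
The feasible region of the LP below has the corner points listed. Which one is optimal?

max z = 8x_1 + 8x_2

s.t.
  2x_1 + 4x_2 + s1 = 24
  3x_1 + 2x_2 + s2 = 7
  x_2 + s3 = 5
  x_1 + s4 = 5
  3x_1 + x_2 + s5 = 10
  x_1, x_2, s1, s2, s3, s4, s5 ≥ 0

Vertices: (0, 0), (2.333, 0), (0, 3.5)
Evaluating z = 8x_1 + 8x_2 at each vertex:
  (0, 0): z = 0
  (2.333, 0): z = 18.67
  (0, 3.5): z = 28

The largest value is z = 28, attained at (0, 3.5).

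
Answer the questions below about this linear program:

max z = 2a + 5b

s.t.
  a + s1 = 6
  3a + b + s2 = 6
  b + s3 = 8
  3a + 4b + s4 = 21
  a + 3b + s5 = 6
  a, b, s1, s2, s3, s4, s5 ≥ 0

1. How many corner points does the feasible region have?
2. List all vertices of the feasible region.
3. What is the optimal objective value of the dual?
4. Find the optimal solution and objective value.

1. 4
2. (0, 0), (2, 0), (1.5, 1.5), (0, 2)
3. 10.5 (by strong duality, equal to the primal optimum)
4. a = 1.5, b = 1.5, z = 10.5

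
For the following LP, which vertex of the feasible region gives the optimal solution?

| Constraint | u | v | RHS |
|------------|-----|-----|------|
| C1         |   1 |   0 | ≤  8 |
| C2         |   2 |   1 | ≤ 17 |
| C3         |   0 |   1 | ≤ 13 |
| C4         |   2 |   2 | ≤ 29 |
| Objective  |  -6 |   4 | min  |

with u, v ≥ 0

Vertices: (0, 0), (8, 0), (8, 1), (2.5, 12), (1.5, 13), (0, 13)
Evaluating z = -6u + 4v at each vertex:
  (0, 0): z = 0
  (8, 0): z = -48
  (8, 1): z = -44
  (2.5, 12): z = 33
  (1.5, 13): z = 43
  (0, 13): z = 52

The smallest value is z = -48, attained at (8, 0).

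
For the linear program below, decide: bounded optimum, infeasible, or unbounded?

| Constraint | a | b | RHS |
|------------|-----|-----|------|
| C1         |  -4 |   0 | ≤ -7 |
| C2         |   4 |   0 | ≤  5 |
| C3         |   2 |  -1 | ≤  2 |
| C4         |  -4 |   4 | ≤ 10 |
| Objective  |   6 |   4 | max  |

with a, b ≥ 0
C2 requires 4a ≤ 5, while C1 (-4a ≤ -7) is equivalent to 4a ≥ 7. Together they would need 7 ≤ 4a ≤ 5, which is impossible since 7 > 5. No point satisfies all constraints.

The feasible region is empty; the LP is infeasible.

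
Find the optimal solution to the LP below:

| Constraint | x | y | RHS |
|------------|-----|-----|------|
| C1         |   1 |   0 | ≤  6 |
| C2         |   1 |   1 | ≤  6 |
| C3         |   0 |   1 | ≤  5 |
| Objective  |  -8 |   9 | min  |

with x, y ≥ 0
x = 6, y = 0, z = -48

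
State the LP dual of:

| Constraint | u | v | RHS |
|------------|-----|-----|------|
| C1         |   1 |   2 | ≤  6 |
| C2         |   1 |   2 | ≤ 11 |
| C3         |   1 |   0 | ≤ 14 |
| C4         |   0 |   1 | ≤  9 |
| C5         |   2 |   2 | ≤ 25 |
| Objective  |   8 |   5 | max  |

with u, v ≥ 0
Minimize: z = 6y1 + 11y2 + 14y3 + 9y4 + 25y5

Subject to:
  C1: -y1 - y2 - y3 - 2y5 ≤ -8
  C2: -2y1 - 2y2 - y4 - 2y5 ≤ -5
  y1, y2, y3, y4, y5 ≥ 0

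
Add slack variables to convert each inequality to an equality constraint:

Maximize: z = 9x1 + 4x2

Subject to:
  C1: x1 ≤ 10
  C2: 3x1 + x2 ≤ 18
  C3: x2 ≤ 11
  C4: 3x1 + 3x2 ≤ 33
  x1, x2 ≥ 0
max z = 9x1 + 4x2

s.t.
  x1 + s1 = 10
  3x1 + x2 + s2 = 18
  x2 + s3 = 11
  3x1 + 3x2 + s4 = 33
  x1, x2, s1, s2, s3, s4 ≥ 0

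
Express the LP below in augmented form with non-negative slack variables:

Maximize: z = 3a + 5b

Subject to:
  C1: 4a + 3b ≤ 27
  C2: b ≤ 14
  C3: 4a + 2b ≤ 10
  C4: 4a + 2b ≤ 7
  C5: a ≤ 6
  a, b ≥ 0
max z = 3a + 5b

s.t.
  4a + 3b + s1 = 27
  b + s2 = 14
  4a + 2b + s3 = 10
  4a + 2b + s4 = 7
  a + s5 = 6
  a, b, s1, s2, s3, s4, s5 ≥ 0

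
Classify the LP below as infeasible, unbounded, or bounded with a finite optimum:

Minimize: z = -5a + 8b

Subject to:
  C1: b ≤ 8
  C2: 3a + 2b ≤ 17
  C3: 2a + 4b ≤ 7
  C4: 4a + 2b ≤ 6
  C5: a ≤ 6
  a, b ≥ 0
The point (1.5, 0) satisfies every constraint, so the LP is feasible; the constraints give a ≤ 6 and b ≤ 8, which with a, b ≥ 0 keep the feasible region inside a bounded box. A feasible, bounded LP attains a finite optimum at a vertex.

Feasible with finite optimum z* = -7.5 at (1.5, 0).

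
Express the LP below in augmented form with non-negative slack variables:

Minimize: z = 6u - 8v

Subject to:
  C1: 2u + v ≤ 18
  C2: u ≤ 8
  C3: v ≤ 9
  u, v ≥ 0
min z = 6u - 8v

s.t.
  2u + v + s1 = 18
  u + s2 = 8
  v + s3 = 9
  u, v, s1, s2, s3 ≥ 0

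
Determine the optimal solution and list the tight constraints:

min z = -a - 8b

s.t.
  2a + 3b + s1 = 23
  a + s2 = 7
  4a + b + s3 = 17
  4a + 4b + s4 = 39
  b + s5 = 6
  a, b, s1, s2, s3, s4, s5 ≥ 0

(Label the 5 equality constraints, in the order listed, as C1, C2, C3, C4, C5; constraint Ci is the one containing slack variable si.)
Optimal: a = 2.5, b = 6
Binding: C1, C5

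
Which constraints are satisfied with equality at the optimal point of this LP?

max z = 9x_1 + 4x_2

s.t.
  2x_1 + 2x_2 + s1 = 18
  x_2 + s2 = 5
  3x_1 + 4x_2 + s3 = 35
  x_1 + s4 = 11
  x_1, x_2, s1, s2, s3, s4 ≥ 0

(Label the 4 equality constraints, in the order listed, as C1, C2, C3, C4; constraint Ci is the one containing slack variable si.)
Optimal: x_1 = 9, x_2 = 0
Binding: C1, x_2 ≥ 0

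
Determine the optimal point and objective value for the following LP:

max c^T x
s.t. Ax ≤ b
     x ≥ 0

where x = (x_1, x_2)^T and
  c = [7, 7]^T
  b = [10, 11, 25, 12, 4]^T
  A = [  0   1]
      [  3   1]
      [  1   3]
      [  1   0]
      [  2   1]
Each vertex is the intersection of two constraint boundaries that also satisfies all remaining constraints:
  x_1 = 0 and x_2 = 0 → (0, 0)
  2x_1 + x_2 = 4 and x_2 = 0 → (2, 0)
  2x_1 + x_2 = 4 and x_1 = 0 → (0, 4)

Evaluating z = 7x_1 + 7x_2 at each vertex:
  (0, 0): z = 0
  (2, 0): z = 14
  (0, 4): z = 28

The maximum is at (0, 4) with z = 28.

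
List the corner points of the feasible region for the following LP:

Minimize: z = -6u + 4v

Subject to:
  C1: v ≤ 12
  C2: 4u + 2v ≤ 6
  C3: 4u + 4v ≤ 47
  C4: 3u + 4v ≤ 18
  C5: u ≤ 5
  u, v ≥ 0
Each vertex is the intersection of two constraint boundaries that also satisfies all remaining constraints:
  u = 0 and v = 0 → (0, 0)
  4u + 2v = 6 and v = 0 → (1.5, 0)
  4u + 2v = 6 and u = 0 → (0, 3)

Vertices: (0, 0), (1.5, 0), (0, 3)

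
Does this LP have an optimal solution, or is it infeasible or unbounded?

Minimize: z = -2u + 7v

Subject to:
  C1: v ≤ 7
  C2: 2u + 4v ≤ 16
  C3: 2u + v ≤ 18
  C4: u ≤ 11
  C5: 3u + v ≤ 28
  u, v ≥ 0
The point (8, 0) satisfies every constraint, so the LP is feasible; the constraints give u ≤ 11 and v ≤ 7, which with u, v ≥ 0 keep the feasible region inside a bounded box. A feasible, bounded LP attains a finite optimum at a vertex.

The LP has an optimal solution: (8, 0) with z = -16.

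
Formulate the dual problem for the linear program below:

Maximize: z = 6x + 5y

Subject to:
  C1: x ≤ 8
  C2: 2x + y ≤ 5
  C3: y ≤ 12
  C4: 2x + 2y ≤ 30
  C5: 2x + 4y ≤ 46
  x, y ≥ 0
Minimize: z = 8y1 + 5y2 + 12y3 + 30y4 + 46y5

Subject to:
  C1: -y1 - 2y2 - 2y4 - 2y5 ≤ -6
  C2: -y2 - y3 - 2y4 - 4y5 ≤ -5
  y1, y2, y3, y4, y5 ≥ 0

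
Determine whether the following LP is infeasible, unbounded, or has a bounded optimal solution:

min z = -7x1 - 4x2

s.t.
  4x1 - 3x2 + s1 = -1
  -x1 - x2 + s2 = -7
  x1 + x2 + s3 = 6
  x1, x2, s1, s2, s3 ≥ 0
The row x1 + x2 + s3 = 6 with s3 ≥ 0 requires x1 + x2 ≤ 6, while the row -x1 - x2 + s2 = -7 with s2 ≥ 0 is equivalent to x1 + x2 ≥ 7. Together they would need 7 ≤ x1 + x2 ≤ 6, which is impossible since 7 > 6. No point satisfies all constraints.

Infeasible — the constraint set is empty.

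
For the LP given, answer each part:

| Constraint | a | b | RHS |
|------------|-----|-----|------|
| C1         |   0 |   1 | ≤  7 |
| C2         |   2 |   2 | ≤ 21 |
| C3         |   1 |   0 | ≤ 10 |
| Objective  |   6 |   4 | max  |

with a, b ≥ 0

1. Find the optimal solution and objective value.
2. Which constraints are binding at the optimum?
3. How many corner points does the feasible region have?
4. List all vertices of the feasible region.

1. a = 10, b = 0.5, z = 62
2. C2, C3
3. 5
4. (0, 0), (10, 0), (10, 0.5), (3.5, 7), (0, 7)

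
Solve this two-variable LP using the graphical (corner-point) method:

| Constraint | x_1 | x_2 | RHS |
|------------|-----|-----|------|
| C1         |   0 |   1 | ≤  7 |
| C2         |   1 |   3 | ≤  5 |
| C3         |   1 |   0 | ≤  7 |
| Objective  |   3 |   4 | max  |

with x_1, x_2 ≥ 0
Each vertex is the intersection of two constraint boundaries that also satisfies all remaining constraints:
  x_1 = 0 and x_2 = 0 → (0, 0)
  x_1 + 3x_2 = 5 and x_2 = 0 → (5, 0)
  x_1 + 3x_2 = 5 and x_1 = 0 → (0, 1.667)

Evaluating z = 3x_1 + 4x_2 at each vertex:
  (0, 0): z = 0
  (5, 0): z = 15
  (0, 1.667): z = 6.667

The maximum is at (5, 0) with z = 15.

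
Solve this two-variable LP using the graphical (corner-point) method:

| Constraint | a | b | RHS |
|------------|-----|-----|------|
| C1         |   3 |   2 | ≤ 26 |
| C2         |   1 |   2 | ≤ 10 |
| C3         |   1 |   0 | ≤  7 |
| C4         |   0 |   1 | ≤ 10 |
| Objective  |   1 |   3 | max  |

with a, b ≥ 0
Each vertex is the intersection of two constraint boundaries that also satisfies all remaining constraints:
  a = 0 and b = 0 → (0, 0)
  a = 7 and b = 0 → (7, 0)
  a + 2b = 10 and a = 7 → (7, 1.5)
  a + 2b = 10 and a = 0 → (0, 5)

Evaluating z = a + 3b at each vertex:
  (0, 0): z = 0
  (7, 0): z = 7
  (7, 1.5): z = 11.5
  (0, 5): z = 15

The maximum is at (0, 5) with z = 15.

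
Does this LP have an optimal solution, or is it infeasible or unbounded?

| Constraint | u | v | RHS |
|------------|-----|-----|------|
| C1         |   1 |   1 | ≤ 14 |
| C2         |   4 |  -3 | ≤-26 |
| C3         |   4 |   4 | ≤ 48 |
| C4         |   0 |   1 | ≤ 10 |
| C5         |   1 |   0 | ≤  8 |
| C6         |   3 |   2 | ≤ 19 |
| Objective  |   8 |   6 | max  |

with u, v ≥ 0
The point (0, 9.5) satisfies every constraint, so the LP is feasible; the constraints give u ≤ 8 and v ≤ 10, which with u, v ≥ 0 keep the feasible region inside a bounded box. A feasible, bounded LP attains a finite optimum at a vertex.

Bounded optimum: z* = 57 at (0, 9.5).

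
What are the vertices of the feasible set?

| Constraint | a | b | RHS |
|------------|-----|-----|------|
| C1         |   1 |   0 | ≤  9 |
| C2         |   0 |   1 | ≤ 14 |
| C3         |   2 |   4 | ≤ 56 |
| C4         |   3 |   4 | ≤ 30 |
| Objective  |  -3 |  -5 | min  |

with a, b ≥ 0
Each vertex is the intersection of two constraint boundaries that also satisfies all remaining constraints:
  a = 0 and b = 0 → (0, 0)
  a = 9 and b = 0 → (9, 0)
  a = 9 and 3a + 4b = 30 → (9, 0.75)
  3a + 4b = 30 and a = 0 → (0, 7.5)

Vertices: (0, 0), (9, 0), (9, 0.75), (0, 7.5)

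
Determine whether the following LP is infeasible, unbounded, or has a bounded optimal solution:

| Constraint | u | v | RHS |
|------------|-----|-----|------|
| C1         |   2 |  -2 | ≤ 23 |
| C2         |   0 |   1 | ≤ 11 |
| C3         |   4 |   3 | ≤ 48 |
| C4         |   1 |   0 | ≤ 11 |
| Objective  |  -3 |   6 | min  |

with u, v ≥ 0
The point (11, 0) satisfies every constraint, so the LP is feasible; the constraints give u ≤ 11 and v ≤ 11, which with u, v ≥ 0 keep the feasible region inside a bounded box. A feasible, bounded LP attains a finite optimum at a vertex.

Evaluating z = -3u + 6v at each vertex:
  (0, 0): z = 0
  (11, 0): z = -33
  (11, 1.333): z = -25
  (3.75, 11): z = 54.75
  (0, 11): z = 66

Feasible with finite optimum z* = -33 at (11, 0).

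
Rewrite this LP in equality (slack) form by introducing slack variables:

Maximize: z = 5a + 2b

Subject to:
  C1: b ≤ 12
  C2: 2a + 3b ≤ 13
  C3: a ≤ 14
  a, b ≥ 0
max z = 5a + 2b

s.t.
  b + s1 = 12
  2a + 3b + s2 = 13
  a + s3 = 14
  a, b, s1, s2, s3 ≥ 0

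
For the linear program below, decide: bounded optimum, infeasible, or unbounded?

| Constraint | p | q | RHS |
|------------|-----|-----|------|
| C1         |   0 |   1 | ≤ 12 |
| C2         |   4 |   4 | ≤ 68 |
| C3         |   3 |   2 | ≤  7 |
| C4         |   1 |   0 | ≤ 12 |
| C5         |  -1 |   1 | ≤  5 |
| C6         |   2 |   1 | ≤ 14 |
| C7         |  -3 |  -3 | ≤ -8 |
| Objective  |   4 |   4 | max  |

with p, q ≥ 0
The point (0, 3.5) satisfies every constraint, so the LP is feasible; the constraints give p ≤ 12 and q ≤ 12, which with p, q ≥ 0 keep the feasible region inside a bounded box. A feasible, bounded LP attains a finite optimum at a vertex.

Bounded optimum: z* = 14 at (0, 3.5).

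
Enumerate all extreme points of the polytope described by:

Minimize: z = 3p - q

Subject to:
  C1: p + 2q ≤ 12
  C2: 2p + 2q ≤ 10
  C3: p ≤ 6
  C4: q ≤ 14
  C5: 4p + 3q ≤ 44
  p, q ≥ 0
Each vertex is the intersection of two constraint boundaries that also satisfies all remaining constraints:
  p = 0 and q = 0 → (0, 0)
  2p + 2q = 10 and q = 0 → (5, 0)
  2p + 2q = 10 and p = 0 → (0, 5)

Vertices: (0, 0), (5, 0), (0, 5)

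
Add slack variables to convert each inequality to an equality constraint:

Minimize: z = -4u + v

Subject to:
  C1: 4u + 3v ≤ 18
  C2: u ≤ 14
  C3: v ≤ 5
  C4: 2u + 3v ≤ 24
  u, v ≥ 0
min z = -4u + v

s.t.
  4u + 3v + s1 = 18
  u + s2 = 14
  v + s3 = 5
  2u + 3v + s4 = 24
  u, v, s1, s2, s3, s4 ≥ 0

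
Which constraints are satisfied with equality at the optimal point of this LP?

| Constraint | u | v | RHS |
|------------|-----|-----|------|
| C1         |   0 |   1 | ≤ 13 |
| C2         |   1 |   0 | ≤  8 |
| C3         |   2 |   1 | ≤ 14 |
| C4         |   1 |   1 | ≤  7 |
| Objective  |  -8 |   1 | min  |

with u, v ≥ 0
Optimal: u = 7, v = 0
Slack at optimum:
  C1: slack = 13
  C2: slack = 1
  C3: slack = 0 (binding)
  C4: slack = 0 (binding)
  u ≥ 0: u = 7
  v ≥ 0: v = 0 (binding)
Binding constraints: C3, C4, v ≥ 0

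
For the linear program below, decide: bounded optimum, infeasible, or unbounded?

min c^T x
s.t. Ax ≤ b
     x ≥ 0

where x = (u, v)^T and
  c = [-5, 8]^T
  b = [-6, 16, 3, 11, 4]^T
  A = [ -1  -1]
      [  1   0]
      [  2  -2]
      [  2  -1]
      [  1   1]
One constraint requires u + v ≤ 4, while the constraint -u - v ≤ -6 is equivalent to u + v ≥ 6. Together they would need 6 ≤ u + v ≤ 4, which is impossible since 6 > 4. No point satisfies all constraints.

The feasible region is empty; the LP is infeasible.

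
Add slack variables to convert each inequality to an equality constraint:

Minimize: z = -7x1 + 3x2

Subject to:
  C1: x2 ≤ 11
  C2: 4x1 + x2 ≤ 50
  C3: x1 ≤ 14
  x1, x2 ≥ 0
min z = -7x1 + 3x2

s.t.
  x2 + s1 = 11
  4x1 + x2 + s2 = 50
  x1 + s3 = 14
  x1, x2, s1, s2, s3 ≥ 0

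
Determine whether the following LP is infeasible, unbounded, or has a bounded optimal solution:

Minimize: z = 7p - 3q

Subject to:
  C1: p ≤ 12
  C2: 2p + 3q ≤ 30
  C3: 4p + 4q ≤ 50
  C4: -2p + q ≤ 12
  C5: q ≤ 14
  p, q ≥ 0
The point (0, 10) satisfies every constraint, so the LP is feasible; the constraints give p ≤ 12 and q ≤ 14, which with p, q ≥ 0 keep the feasible region inside a bounded box. A feasible, bounded LP attains a finite optimum at a vertex.

The LP has an optimal solution: (0, 10) with z = -30.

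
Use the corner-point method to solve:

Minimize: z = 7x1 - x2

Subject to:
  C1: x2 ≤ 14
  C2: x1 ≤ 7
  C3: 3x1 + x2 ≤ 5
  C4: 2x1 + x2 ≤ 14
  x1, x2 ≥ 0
x1 = 0, x2 = 5, z = -5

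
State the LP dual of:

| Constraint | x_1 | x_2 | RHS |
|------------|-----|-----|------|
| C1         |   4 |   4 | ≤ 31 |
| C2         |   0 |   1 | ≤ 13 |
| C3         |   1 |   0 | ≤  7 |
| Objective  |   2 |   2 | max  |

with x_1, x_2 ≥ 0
Minimize: z = 31y1 + 13y2 + 7y3

Subject to:
  C1: -4y1 - y3 ≤ -2
  C2: -4y1 - y2 ≤ -2
  y1, y2, y3 ≥ 0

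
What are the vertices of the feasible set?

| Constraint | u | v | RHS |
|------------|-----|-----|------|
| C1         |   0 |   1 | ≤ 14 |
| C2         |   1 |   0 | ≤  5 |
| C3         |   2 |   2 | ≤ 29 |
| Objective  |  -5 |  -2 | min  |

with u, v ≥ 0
Each vertex is the intersection of two constraint boundaries that also satisfies all remaining constraints:
  u = 0 and v = 0 → (0, 0)
  u = 5 and v = 0 → (5, 0)
  u = 5 and 2u + 2v = 29 → (5, 9.5)
  v = 14 and 2u + 2v = 29 → (0.5, 14)
  v = 14 and u = 0 → (0, 14)

Vertices: (0, 0), (5, 0), (5, 9.5), (0.5, 14), (0, 14)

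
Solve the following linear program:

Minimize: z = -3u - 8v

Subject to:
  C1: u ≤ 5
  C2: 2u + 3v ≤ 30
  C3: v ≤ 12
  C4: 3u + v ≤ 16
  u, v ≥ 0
Each vertex is the intersection of two constraint boundaries that also satisfies all remaining constraints:
  u = 0 and v = 0 → (0, 0)
  u = 5 and v = 0 → (5, 0)
  u = 5 and 3u + v = 16 → (5, 1)
  2u + 3v = 30 and 3u + v = 16 → (2.571, 8.286)
  2u + 3v = 30 and u = 0 → (0, 10)

Evaluating z = -3u - 8v at each vertex:
  (0, 0): z = 0
  (5, 0): z = -15
  (5, 1): z = -23
  (2.571, 8.286): z = -74
  (0, 10): z = -80

The minimum is at (0, 10) with z = -80.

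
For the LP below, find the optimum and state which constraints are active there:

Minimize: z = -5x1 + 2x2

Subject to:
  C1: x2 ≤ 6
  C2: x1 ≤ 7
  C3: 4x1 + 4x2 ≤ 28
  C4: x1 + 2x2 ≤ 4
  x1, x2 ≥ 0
Optimal: x1 = 4, x2 = 0
Slack at optimum:
  C1: slack = 6
  C2: slack = 3
  C3: slack = 12
  C4: slack = 0 (binding)
  x1 ≥ 0: x1 = 4
  x2 ≥ 0: x2 = 0 (binding)
Binding constraints: C4, x2 ≥ 0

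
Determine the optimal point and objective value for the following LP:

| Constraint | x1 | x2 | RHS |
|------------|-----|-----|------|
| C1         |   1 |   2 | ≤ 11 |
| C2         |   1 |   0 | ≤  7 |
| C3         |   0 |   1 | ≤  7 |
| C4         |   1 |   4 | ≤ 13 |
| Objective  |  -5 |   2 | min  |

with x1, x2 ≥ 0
Each vertex is the intersection of two constraint boundaries that also satisfies all remaining constraints:
  x1 = 0 and x2 = 0 → (0, 0)
  x1 = 7 and x2 = 0 → (7, 0)
  x1 = 7 and x1 + 4x2 = 13 → (7, 1.5)
  x1 + 4x2 = 13 and x1 = 0 → (0, 3.25)

Evaluating z = -5x1 + 2x2 at each vertex:
  (0, 0): z = 0
  (7, 0): z = -35
  (7, 1.5): z = -32
  (0, 3.25): z = 6.5

The minimum is at (7, 0) with z = -35.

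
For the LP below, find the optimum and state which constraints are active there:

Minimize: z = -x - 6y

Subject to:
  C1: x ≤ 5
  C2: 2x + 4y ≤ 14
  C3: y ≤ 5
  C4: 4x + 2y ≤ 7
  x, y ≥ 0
Optimal: x = 0, y = 3.5
Slack at optimum:
  C1: slack = 5
  C2: slack = 0 (binding)
  C3: slack = 1.5
  C4: slack = 0 (binding)
  x ≥ 0: x = 0 (binding)
  y ≥ 0: y = 3.5
Binding constraints: C2, C4, x ≥ 0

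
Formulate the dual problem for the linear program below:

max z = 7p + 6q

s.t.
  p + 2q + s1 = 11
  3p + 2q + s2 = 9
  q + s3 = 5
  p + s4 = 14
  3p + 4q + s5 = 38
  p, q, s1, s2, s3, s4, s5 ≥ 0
Minimize: z = 11y1 + 9y2 + 5y3 + 14y4 + 38y5

Subject to:
  C1: -y1 - 3y2 - y4 - 3y5 ≤ -7
  C2: -2y1 - 2y2 - y3 - 4y5 ≤ -6
  y1, y2, y3, y4, y5 ≥ 0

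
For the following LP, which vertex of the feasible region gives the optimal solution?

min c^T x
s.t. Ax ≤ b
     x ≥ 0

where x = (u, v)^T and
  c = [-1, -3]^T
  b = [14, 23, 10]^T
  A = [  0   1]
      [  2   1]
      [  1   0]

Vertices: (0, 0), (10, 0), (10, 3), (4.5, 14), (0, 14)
Evaluating z = -u - 3v at each vertex:
  (0, 0): z = 0
  (10, 0): z = -10
  (10, 3): z = -19
  (4.5, 14): z = -46.5
  (0, 14): z = -42

The smallest value is z = -46.5, attained at (4.5, 14).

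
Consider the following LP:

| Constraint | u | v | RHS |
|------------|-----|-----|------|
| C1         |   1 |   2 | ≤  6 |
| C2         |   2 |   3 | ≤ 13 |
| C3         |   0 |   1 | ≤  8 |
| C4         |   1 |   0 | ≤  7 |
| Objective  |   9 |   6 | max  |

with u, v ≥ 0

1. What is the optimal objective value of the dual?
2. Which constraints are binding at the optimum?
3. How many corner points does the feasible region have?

1. 54 (by strong duality, equal to the primal optimum)
2. C1, v ≥ 0
3. 3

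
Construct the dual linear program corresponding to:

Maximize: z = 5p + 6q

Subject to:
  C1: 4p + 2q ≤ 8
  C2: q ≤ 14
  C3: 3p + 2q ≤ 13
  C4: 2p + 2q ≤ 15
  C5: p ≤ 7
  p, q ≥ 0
Minimize: z = 8y1 + 14y2 + 13y3 + 15y4 + 7y5

Subject to:
  C1: -4y1 - 3y3 - 2y4 - y5 ≤ -5
  C2: -2y1 - y2 - 2y3 - 2y4 ≤ -6
  y1, y2, y3, y4, y5 ≥ 0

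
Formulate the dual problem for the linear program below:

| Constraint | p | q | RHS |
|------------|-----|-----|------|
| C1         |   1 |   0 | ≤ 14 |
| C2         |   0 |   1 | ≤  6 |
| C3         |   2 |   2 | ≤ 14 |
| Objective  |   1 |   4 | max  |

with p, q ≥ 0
Minimize: z = 14y1 + 6y2 + 14y3

Subject to:
  C1: -y1 - 2y3 ≤ -1
  C2: -y2 - 2y3 ≤ -4
  y1, y2, y3 ≥ 0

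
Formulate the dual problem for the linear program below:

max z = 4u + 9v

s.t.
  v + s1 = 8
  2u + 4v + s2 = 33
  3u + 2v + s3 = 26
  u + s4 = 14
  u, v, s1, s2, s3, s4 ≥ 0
Minimize: z = 8y1 + 33y2 + 26y3 + 14y4

Subject to:
  C1: -2y2 - 3y3 - y4 ≤ -4
  C2: -y1 - 4y2 - 2y3 ≤ -9
  y1, y2, y3, y4 ≥ 0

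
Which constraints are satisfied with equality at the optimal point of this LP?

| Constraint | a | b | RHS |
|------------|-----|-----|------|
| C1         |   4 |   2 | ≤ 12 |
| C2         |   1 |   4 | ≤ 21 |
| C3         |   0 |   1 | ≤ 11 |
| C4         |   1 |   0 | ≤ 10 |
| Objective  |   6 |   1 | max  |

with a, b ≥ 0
Optimal: a = 3, b = 0
Binding: C1, b ≥ 0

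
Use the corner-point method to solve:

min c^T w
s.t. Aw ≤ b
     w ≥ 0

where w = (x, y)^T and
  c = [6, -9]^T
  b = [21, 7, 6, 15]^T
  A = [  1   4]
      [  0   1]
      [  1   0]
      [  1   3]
Each vertex is the intersection of two constraint boundaries that also satisfies all remaining constraints:
  x = 0 and y = 0 → (0, 0)
  x = 6 and y = 0 → (6, 0)
  x = 6 and x + 3y = 15 → (6, 3)
  x + 3y = 15 and x = 0 → (0, 5)

Evaluating z = 6x - 9y at each vertex:
  (0, 0): z = 0
  (6, 0): z = 36
  (6, 3): z = 9
  (0, 5): z = -45

The minimum is at (0, 5) with z = -45.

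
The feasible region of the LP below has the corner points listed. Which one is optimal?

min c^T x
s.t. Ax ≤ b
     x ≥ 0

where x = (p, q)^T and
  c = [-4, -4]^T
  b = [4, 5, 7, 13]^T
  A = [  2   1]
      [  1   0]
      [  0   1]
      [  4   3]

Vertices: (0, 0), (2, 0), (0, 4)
Evaluating z = -4p - 4q at each vertex:
  (0, 0): z = 0
  (2, 0): z = -8
  (0, 4): z = -16

The smallest value is z = -16, attained at (0, 4).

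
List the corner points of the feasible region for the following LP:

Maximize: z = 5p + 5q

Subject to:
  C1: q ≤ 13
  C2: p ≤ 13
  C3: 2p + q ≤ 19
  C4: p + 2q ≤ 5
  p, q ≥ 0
Each vertex is the intersection of two constraint boundaries that also satisfies all remaining constraints:
  p = 0 and q = 0 → (0, 0)
  p + 2q = 5 and q = 0 → (5, 0)
  p + 2q = 5 and p = 0 → (0, 2.5)

Vertices: (0, 0), (5, 0), (0, 2.5)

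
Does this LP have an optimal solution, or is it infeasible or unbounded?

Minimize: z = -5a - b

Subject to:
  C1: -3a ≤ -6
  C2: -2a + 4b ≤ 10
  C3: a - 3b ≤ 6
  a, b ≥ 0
Feasible point: (2, 0) satisfies every constraint, so the LP is feasible.
Direction d = (2, 1): for each constraint row a, a·d ≤ 0 —
  (-3)(2) + (0)(1) = -6 ≤ 0
  (-2)(2) + (4)(1) = 0 ≤ 0
  (1)(2) + (-3)(1) = -1 ≤ 0
and d ≥ 0, so (2, 0) + t·d stays feasible for every t ≥ 0. Along this ray z = -5a - b changes by -11 per unit t, so z → −∞.

Unbounded — the objective can decrease without bound over the feasible region.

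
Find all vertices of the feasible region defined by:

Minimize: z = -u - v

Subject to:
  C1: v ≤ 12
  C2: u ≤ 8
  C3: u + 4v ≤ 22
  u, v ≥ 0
Each vertex is the intersection of two constraint boundaries that also satisfies all remaining constraints:
  u = 0 and v = 0 → (0, 0)
  u = 8 and v = 0 → (8, 0)
  u = 8 and u + 4v = 22 → (8, 3.5)
  u + 4v = 22 and u = 0 → (0, 5.5)

Vertices: (0, 0), (8, 0), (8, 3.5), (0, 5.5)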